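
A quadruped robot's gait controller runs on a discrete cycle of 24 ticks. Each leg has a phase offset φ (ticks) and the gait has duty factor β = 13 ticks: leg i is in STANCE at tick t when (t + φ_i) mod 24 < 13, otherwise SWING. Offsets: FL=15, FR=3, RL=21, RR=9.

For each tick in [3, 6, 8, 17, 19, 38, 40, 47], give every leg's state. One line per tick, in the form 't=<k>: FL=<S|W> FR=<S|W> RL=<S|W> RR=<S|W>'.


t=3: phase=(18,6,0,12) vs β=13 → FL=W FR=S RL=S RR=S
t=6: phase=(21,9,3,15) vs β=13 → FL=W FR=S RL=S RR=W
t=8: phase=(23,11,5,17) vs β=13 → FL=W FR=S RL=S RR=W
t=17: phase=(8,20,14,2) vs β=13 → FL=S FR=W RL=W RR=S
t=19: phase=(10,22,16,4) vs β=13 → FL=S FR=W RL=W RR=S
t=38: phase=(5,17,11,23) vs β=13 → FL=S FR=W RL=S RR=W
t=40: phase=(7,19,13,1) vs β=13 → FL=S FR=W RL=W RR=S
t=47: phase=(14,2,20,8) vs β=13 → FL=W FR=S RL=W RR=S

t=3: FL=W FR=S RL=S RR=S
t=6: FL=W FR=S RL=S RR=W
t=8: FL=W FR=S RL=S RR=W
t=17: FL=S FR=W RL=W RR=S
t=19: FL=S FR=W RL=W RR=S
t=38: FL=S FR=W RL=S RR=W
t=40: FL=S FR=W RL=W RR=S
t=47: FL=W FR=S RL=W RR=S


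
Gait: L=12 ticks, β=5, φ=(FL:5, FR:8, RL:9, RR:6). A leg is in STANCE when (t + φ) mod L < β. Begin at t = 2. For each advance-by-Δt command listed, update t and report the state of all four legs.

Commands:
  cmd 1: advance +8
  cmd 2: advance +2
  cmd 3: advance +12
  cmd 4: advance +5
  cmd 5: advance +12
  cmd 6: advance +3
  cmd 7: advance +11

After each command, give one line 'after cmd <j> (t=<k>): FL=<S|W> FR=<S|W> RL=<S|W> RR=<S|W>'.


after cmd 1 (t=10): FL=S FR=W RL=W RR=S
after cmd 2 (t=12): FL=W FR=W RL=W RR=W
after cmd 3 (t=24): FL=W FR=W RL=W RR=W
after cmd 4 (t=29): FL=W FR=S RL=S RR=W
after cmd 5 (t=41): FL=W FR=S RL=S RR=W
after cmd 6 (t=44): FL=S FR=S RL=W RR=S
after cmd 7 (t=55): FL=S FR=S RL=S RR=S

start t=2: FL=W FR=W RL=W RR=W
cmd 1: advance +8 → t=10, phase=(3,6,7,4) → FL=S FR=W RL=W RR=S
cmd 2: advance +2 → t=12, phase=(5,8,9,6) → FL=W FR=W RL=W RR=W
cmd 3: advance +12 → t=24, phase=(5,8,9,6) → FL=W FR=W RL=W RR=W
cmd 4: advance +5 → t=29, phase=(10,1,2,11) → FL=W FR=S RL=S RR=W
cmd 5: advance +12 → t=41, phase=(10,1,2,11) → FL=W FR=S RL=S RR=W
cmd 6: advance +3 → t=44, phase=(1,4,5,2) → FL=S FR=S RL=W RR=S
cmd 7: advance +11 → t=55, phase=(0,3,4,1) → FL=S FR=S RL=S RR=S


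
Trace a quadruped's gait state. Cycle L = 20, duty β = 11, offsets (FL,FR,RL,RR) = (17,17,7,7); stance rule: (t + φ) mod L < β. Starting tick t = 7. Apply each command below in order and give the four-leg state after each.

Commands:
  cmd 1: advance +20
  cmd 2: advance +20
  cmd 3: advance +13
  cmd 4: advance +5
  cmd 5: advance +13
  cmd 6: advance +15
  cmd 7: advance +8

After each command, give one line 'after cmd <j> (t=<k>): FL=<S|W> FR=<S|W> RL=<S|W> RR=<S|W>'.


start t=7: FL=S FR=S RL=W RR=W
cmd 1: advance +20 → t=27, phase=(4,4,14,14) → FL=S FR=S RL=W RR=W
cmd 2: advance +20 → t=47, phase=(4,4,14,14) → FL=S FR=S RL=W RR=W
cmd 3: advance +13 → t=60, phase=(17,17,7,7) → FL=W FR=W RL=S RR=S
cmd 4: advance +5 → t=65, phase=(2,2,12,12) → FL=S FR=S RL=W RR=W
cmd 5: advance +13 → t=78, phase=(15,15,5,5) → FL=W FR=W RL=S RR=S
cmd 6: advance +15 → t=93, phase=(10,10,0,0) → FL=S FR=S RL=S RR=S
cmd 7: advance +8 → t=101, phase=(18,18,8,8) → FL=W FR=W RL=S RR=S

after cmd 1 (t=27): FL=S FR=S RL=W RR=W
after cmd 2 (t=47): FL=S FR=S RL=W RR=W
after cmd 3 (t=60): FL=W FR=W RL=S RR=S
after cmd 4 (t=65): FL=S FR=S RL=W RR=W
after cmd 5 (t=78): FL=W FR=W RL=S RR=S
after cmd 6 (t=93): FL=S FR=S RL=S RR=S
after cmd 7 (t=101): FL=W FR=W RL=S RR=S


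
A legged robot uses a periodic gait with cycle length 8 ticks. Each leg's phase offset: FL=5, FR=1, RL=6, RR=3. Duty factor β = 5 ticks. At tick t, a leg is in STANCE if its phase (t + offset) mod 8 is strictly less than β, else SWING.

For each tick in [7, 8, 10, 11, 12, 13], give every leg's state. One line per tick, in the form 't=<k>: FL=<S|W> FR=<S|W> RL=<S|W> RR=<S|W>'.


t=7: phase=(4,0,5,2) vs β=5 → FL=S FR=S RL=W RR=S
t=8: phase=(5,1,6,3) vs β=5 → FL=W FR=S RL=W RR=S
t=10: phase=(7,3,0,5) vs β=5 → FL=W FR=S RL=S RR=W
t=11: phase=(0,4,1,6) vs β=5 → FL=S FR=S RL=S RR=W
t=12: phase=(1,5,2,7) vs β=5 → FL=S FR=W RL=S RR=W
t=13: phase=(2,6,3,0) vs β=5 → FL=S FR=W RL=S RR=S

t=7: FL=S FR=S RL=W RR=S
t=8: FL=W FR=S RL=W RR=S
t=10: FL=W FR=S RL=S RR=W
t=11: FL=S FR=S RL=S RR=W
t=12: FL=S FR=W RL=S RR=W
t=13: FL=S FR=W RL=S RR=S


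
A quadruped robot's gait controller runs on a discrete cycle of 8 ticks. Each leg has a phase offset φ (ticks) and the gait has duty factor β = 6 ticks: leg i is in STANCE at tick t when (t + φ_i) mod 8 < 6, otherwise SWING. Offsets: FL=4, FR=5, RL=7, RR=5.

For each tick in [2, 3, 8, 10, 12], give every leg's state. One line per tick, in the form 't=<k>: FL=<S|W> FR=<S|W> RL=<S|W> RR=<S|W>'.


t=2: FL=W FR=W RL=S RR=W
t=3: FL=W FR=S RL=S RR=S
t=8: FL=S FR=S RL=W RR=S
t=10: FL=W FR=W RL=S RR=W
t=12: FL=S FR=S RL=S RR=S

t=2: phase=(6,7,1,7) vs β=6 → FL=W FR=W RL=S RR=W
t=3: phase=(7,0,2,0) vs β=6 → FL=W FR=S RL=S RR=S
t=8: phase=(4,5,7,5) vs β=6 → FL=S FR=S RL=W RR=S
t=10: phase=(6,7,1,7) vs β=6 → FL=W FR=W RL=S RR=W
t=12: phase=(0,1,3,1) vs β=6 → FL=S FR=S RL=S RR=S


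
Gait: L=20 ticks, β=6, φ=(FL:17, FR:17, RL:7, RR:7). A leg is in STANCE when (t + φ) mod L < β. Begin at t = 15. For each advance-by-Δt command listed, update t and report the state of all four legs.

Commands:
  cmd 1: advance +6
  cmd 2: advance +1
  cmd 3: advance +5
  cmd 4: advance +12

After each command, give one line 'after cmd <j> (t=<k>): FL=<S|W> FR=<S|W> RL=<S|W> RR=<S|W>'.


start t=15: FL=W FR=W RL=S RR=S
cmd 1: advance +6 → t=21, phase=(18,18,8,8) → FL=W FR=W RL=W RR=W
cmd 2: advance +1 → t=22, phase=(19,19,9,9) → FL=W FR=W RL=W RR=W
cmd 3: advance +5 → t=27, phase=(4,4,14,14) → FL=S FR=S RL=W RR=W
cmd 4: advance +12 → t=39, phase=(16,16,6,6) → FL=W FR=W RL=W RR=W

after cmd 1 (t=21): FL=W FR=W RL=W RR=W
after cmd 2 (t=22): FL=W FR=W RL=W RR=W
after cmd 3 (t=27): FL=S FR=S RL=W RR=W
after cmd 4 (t=39): FL=W FR=W RL=W RR=W


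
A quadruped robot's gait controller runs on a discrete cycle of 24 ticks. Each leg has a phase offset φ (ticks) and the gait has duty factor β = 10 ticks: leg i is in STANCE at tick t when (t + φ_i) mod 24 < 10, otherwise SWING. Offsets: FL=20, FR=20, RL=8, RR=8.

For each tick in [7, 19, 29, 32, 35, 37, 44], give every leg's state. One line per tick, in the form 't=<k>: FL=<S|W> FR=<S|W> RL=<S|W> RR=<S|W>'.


t=7: phase=(3,3,15,15) vs β=10 → FL=S FR=S RL=W RR=W
t=19: phase=(15,15,3,3) vs β=10 → FL=W FR=W RL=S RR=S
t=29: phase=(1,1,13,13) vs β=10 → FL=S FR=S RL=W RR=W
t=32: phase=(4,4,16,16) vs β=10 → FL=S FR=S RL=W RR=W
t=35: phase=(7,7,19,19) vs β=10 → FL=S FR=S RL=W RR=W
t=37: phase=(9,9,21,21) vs β=10 → FL=S FR=S RL=W RR=W
t=44: phase=(16,16,4,4) vs β=10 → FL=W FR=W RL=S RR=S

t=7: FL=S FR=S RL=W RR=W
t=19: FL=W FR=W RL=S RR=S
t=29: FL=S FR=S RL=W RR=W
t=32: FL=S FR=S RL=W RR=W
t=35: FL=S FR=S RL=W RR=W
t=37: FL=S FR=S RL=W RR=W
t=44: FL=W FR=W RL=S RR=S


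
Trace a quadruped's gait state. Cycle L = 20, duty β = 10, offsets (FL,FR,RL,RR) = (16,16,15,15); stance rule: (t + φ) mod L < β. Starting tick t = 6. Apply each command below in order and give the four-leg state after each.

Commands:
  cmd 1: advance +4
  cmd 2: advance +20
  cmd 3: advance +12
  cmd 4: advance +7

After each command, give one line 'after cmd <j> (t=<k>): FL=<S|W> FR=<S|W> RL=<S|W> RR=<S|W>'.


after cmd 1 (t=10): FL=S FR=S RL=S RR=S
after cmd 2 (t=30): FL=S FR=S RL=S RR=S
after cmd 3 (t=42): FL=W FR=W RL=W RR=W
after cmd 4 (t=49): FL=S FR=S RL=S RR=S

start t=6: FL=S FR=S RL=S RR=S
cmd 1: advance +4 → t=10, phase=(6,6,5,5) → FL=S FR=S RL=S RR=S
cmd 2: advance +20 → t=30, phase=(6,6,5,5) → FL=S FR=S RL=S RR=S
cmd 3: advance +12 → t=42, phase=(18,18,17,17) → FL=W FR=W RL=W RR=W
cmd 4: advance +7 → t=49, phase=(5,5,4,4) → FL=S FR=S RL=S RR=S


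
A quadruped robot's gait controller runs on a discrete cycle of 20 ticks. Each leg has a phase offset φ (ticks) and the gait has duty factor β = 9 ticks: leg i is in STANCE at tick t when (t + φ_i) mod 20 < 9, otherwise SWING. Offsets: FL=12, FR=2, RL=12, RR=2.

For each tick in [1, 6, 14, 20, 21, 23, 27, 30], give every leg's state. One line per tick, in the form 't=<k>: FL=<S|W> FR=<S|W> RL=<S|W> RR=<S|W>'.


t=1: phase=(13,3,13,3) vs β=9 → FL=W FR=S RL=W RR=S
t=6: phase=(18,8,18,8) vs β=9 → FL=W FR=S RL=W RR=S
t=14: phase=(6,16,6,16) vs β=9 → FL=S FR=W RL=S RR=W
t=20: phase=(12,2,12,2) vs β=9 → FL=W FR=S RL=W RR=S
t=21: phase=(13,3,13,3) vs β=9 → FL=W FR=S RL=W RR=S
t=23: phase=(15,5,15,5) vs β=9 → FL=W FR=S RL=W RR=S
t=27: phase=(19,9,19,9) vs β=9 → FL=W FR=W RL=W RR=W
t=30: phase=(2,12,2,12) vs β=9 → FL=S FR=W RL=S RR=W

t=1: FL=W FR=S RL=W RR=S
t=6: FL=W FR=S RL=W RR=S
t=14: FL=S FR=W RL=S RR=W
t=20: FL=W FR=S RL=W RR=S
t=21: FL=W FR=S RL=W RR=S
t=23: FL=W FR=S RL=W RR=S
t=27: FL=W FR=W RL=W RR=W
t=30: FL=S FR=W RL=S RR=W


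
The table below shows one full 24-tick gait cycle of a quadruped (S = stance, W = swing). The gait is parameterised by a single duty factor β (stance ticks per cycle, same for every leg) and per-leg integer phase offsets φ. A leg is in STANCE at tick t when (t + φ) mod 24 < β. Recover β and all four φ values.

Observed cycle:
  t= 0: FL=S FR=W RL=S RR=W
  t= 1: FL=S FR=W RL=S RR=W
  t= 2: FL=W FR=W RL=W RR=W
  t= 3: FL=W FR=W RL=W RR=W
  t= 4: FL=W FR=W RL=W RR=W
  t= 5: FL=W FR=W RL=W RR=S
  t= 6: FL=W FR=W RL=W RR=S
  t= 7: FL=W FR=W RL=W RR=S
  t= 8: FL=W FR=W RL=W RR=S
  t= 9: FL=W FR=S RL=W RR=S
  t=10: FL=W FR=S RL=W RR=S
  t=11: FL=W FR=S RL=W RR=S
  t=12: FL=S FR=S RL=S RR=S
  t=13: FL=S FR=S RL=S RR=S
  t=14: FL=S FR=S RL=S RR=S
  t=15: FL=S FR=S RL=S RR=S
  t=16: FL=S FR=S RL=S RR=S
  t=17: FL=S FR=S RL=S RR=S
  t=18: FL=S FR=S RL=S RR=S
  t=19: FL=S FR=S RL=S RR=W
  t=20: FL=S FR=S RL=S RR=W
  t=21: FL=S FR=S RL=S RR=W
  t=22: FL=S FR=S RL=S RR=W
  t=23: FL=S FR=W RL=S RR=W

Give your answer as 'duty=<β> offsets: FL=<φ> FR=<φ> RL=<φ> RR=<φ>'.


duty β = stance ticks per leg = 14
FL: stance ticks = 14; W→S at t=12 → φ=12
FR: stance ticks = 14; W→S at t=9 → φ=15
RL: stance ticks = 14; W→S at t=12 → φ=12
RR: stance ticks = 14; W→S at t=5 → φ=19

duty=14 offsets: FL=12 FR=15 RL=12 RR=19


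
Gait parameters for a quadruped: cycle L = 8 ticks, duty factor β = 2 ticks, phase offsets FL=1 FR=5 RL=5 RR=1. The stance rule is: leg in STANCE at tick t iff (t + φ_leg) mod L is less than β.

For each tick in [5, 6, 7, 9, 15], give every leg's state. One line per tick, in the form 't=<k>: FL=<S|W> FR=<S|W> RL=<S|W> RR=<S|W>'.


t=5: phase=(6,2,2,6) vs β=2 → FL=W FR=W RL=W RR=W
t=6: phase=(7,3,3,7) vs β=2 → FL=W FR=W RL=W RR=W
t=7: phase=(0,4,4,0) vs β=2 → FL=S FR=W RL=W RR=S
t=9: phase=(2,6,6,2) vs β=2 → FL=W FR=W RL=W RR=W
t=15: phase=(0,4,4,0) vs β=2 → FL=S FR=W RL=W RR=S

t=5: FL=W FR=W RL=W RR=W
t=6: FL=W FR=W RL=W RR=W
t=7: FL=S FR=W RL=W RR=S
t=9: FL=W FR=W RL=W RR=W
t=15: FL=S FR=W RL=W RR=S


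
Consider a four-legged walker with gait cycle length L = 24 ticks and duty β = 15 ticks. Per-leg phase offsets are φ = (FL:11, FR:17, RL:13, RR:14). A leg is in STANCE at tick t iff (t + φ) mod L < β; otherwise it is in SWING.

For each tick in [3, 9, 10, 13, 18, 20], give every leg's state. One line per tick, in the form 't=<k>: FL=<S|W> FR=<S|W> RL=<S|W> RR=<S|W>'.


t=3: FL=S FR=W RL=W RR=W
t=9: FL=W FR=S RL=W RR=W
t=10: FL=W FR=S RL=W RR=S
t=13: FL=S FR=S RL=S RR=S
t=18: FL=S FR=S RL=S RR=S
t=20: FL=S FR=S RL=S RR=S

t=3: phase=(14,20,16,17) vs β=15 → FL=S FR=W RL=W RR=W
t=9: phase=(20,2,22,23) vs β=15 → FL=W FR=S RL=W RR=W
t=10: phase=(21,3,23,0) vs β=15 → FL=W FR=S RL=W RR=S
t=13: phase=(0,6,2,3) vs β=15 → FL=S FR=S RL=S RR=S
t=18: phase=(5,11,7,8) vs β=15 → FL=S FR=S RL=S RR=S
t=20: phase=(7,13,9,10) vs β=15 → FL=S FR=S RL=S RR=S


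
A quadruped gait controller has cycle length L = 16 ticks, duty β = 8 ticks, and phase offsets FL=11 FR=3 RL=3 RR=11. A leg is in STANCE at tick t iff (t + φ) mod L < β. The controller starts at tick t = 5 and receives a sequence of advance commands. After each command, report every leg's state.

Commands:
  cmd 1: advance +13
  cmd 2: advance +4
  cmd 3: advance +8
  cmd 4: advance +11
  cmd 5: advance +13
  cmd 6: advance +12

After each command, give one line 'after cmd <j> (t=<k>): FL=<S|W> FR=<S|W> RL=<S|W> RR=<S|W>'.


after cmd 1 (t=18): FL=W FR=S RL=S RR=W
after cmd 2 (t=22): FL=S FR=W RL=W RR=S
after cmd 3 (t=30): FL=W FR=S RL=S RR=W
after cmd 4 (t=41): FL=S FR=W RL=W RR=S
after cmd 5 (t=54): FL=S FR=W RL=W RR=S
after cmd 6 (t=66): FL=W FR=S RL=S RR=W

start t=5: FL=S FR=W RL=W RR=S
cmd 1: advance +13 → t=18, phase=(13,5,5,13) → FL=W FR=S RL=S RR=W
cmd 2: advance +4 → t=22, phase=(1,9,9,1) → FL=S FR=W RL=W RR=S
cmd 3: advance +8 → t=30, phase=(9,1,1,9) → FL=W FR=S RL=S RR=W
cmd 4: advance +11 → t=41, phase=(4,12,12,4) → FL=S FR=W RL=W RR=S
cmd 5: advance +13 → t=54, phase=(1,9,9,1) → FL=S FR=W RL=W RR=S
cmd 6: advance +12 → t=66, phase=(13,5,5,13) → FL=W FR=S RL=S RR=W


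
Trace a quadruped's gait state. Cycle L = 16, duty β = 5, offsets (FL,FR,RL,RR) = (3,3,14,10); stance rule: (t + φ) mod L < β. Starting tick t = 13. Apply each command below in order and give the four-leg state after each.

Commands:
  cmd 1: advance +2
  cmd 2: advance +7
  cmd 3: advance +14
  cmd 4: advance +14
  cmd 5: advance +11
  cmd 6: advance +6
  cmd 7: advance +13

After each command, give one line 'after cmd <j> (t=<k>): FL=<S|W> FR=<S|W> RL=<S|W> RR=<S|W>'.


start t=13: FL=S FR=S RL=W RR=W
cmd 1: advance +2 → t=15, phase=(2,2,13,9) → FL=S FR=S RL=W RR=W
cmd 2: advance +7 → t=22, phase=(9,9,4,0) → FL=W FR=W RL=S RR=S
cmd 3: advance +14 → t=36, phase=(7,7,2,14) → FL=W FR=W RL=S RR=W
cmd 4: advance +14 → t=50, phase=(5,5,0,12) → FL=W FR=W RL=S RR=W
cmd 5: advance +11 → t=61, phase=(0,0,11,7) → FL=S FR=S RL=W RR=W
cmd 6: advance +6 → t=67, phase=(6,6,1,13) → FL=W FR=W RL=S RR=W
cmd 7: advance +13 → t=80, phase=(3,3,14,10) → FL=S FR=S RL=W RR=W

after cmd 1 (t=15): FL=S FR=S RL=W RR=W
after cmd 2 (t=22): FL=W FR=W RL=S RR=S
after cmd 3 (t=36): FL=W FR=W RL=S RR=W
after cmd 4 (t=50): FL=W FR=W RL=S RR=W
after cmd 5 (t=61): FL=S FR=S RL=W RR=W
after cmd 6 (t=67): FL=W FR=W RL=S RR=W
after cmd 7 (t=80): FL=S FR=S RL=W RR=W


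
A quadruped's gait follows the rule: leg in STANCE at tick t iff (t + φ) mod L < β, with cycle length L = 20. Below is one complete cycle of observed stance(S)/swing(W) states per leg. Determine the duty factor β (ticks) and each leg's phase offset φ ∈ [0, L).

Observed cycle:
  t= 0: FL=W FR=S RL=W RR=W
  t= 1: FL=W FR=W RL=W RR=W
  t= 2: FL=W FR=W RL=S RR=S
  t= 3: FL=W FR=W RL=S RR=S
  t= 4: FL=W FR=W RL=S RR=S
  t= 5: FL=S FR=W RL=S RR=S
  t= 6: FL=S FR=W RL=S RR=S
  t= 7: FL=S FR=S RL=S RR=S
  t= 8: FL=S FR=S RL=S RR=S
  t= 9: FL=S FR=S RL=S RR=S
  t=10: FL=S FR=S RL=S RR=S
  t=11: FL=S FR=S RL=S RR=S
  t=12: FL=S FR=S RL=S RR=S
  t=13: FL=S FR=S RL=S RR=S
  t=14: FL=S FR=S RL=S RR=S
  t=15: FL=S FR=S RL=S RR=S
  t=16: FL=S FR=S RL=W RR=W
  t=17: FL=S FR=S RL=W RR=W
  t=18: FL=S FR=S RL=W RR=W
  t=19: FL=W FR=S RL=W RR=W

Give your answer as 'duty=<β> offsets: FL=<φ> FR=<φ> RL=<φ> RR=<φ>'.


duty β = stance ticks per leg = 14
FL: stance ticks = 14; W→S at t=5 → φ=15
FR: stance ticks = 14; W→S at t=7 → φ=13
RL: stance ticks = 14; W→S at t=2 → φ=18
RR: stance ticks = 14; W→S at t=2 → φ=18

duty=14 offsets: FL=15 FR=13 RL=18 RR=18


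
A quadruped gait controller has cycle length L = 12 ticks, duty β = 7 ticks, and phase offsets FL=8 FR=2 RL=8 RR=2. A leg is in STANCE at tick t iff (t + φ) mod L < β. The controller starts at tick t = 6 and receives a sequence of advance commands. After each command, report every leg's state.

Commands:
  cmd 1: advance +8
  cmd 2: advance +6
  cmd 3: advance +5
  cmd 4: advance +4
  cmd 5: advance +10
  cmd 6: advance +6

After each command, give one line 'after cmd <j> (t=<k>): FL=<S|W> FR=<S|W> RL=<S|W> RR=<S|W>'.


start t=6: FL=S FR=W RL=S RR=W
cmd 1: advance +8 → t=14, phase=(10,4,10,4) → FL=W FR=S RL=W RR=S
cmd 2: advance +6 → t=20, phase=(4,10,4,10) → FL=S FR=W RL=S RR=W
cmd 3: advance +5 → t=25, phase=(9,3,9,3) → FL=W FR=S RL=W RR=S
cmd 4: advance +4 → t=29, phase=(1,7,1,7) → FL=S FR=W RL=S RR=W
cmd 5: advance +10 → t=39, phase=(11,5,11,5) → FL=W FR=S RL=W RR=S
cmd 6: advance +6 → t=45, phase=(5,11,5,11) → FL=S FR=W RL=S RR=W

after cmd 1 (t=14): FL=W FR=S RL=W RR=S
after cmd 2 (t=20): FL=S FR=W RL=S RR=W
after cmd 3 (t=25): FL=W FR=S RL=W RR=S
after cmd 4 (t=29): FL=S FR=W RL=S RR=W
after cmd 5 (t=39): FL=W FR=S RL=W RR=S
after cmd 6 (t=45): FL=S FR=W RL=S RR=W


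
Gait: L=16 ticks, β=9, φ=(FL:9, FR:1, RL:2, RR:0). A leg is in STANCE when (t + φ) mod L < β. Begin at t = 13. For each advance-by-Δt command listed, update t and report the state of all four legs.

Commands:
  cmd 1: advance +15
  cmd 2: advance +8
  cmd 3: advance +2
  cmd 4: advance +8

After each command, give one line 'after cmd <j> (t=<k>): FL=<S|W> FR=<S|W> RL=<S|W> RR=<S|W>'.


after cmd 1 (t=28): FL=S FR=W RL=W RR=W
after cmd 2 (t=36): FL=W FR=S RL=S RR=S
after cmd 3 (t=38): FL=W FR=S RL=S RR=S
after cmd 4 (t=46): FL=S FR=W RL=S RR=W

start t=13: FL=S FR=W RL=W RR=W
cmd 1: advance +15 → t=28, phase=(5,13,14,12) → FL=S FR=W RL=W RR=W
cmd 2: advance +8 → t=36, phase=(13,5,6,4) → FL=W FR=S RL=S RR=S
cmd 3: advance +2 → t=38, phase=(15,7,8,6) → FL=W FR=S RL=S RR=S
cmd 4: advance +8 → t=46, phase=(7,15,0,14) → FL=S FR=W RL=S RR=W


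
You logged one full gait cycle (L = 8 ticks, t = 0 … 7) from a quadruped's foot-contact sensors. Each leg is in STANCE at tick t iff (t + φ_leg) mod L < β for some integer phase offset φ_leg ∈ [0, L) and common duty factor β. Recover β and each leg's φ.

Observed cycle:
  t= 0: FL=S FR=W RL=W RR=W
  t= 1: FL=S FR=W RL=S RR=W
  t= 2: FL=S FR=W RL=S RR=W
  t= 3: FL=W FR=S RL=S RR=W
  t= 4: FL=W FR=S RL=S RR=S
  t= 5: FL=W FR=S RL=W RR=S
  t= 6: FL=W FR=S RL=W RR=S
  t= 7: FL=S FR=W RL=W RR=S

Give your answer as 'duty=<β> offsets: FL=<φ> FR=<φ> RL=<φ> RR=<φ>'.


duty β = stance ticks per leg = 4
FL: stance ticks = 4; W→S at t=7 → φ=1
FR: stance ticks = 4; W→S at t=3 → φ=5
RL: stance ticks = 4; W→S at t=1 → φ=7
RR: stance ticks = 4; W→S at t=4 → φ=4

duty=4 offsets: FL=1 FR=5 RL=7 RR=4


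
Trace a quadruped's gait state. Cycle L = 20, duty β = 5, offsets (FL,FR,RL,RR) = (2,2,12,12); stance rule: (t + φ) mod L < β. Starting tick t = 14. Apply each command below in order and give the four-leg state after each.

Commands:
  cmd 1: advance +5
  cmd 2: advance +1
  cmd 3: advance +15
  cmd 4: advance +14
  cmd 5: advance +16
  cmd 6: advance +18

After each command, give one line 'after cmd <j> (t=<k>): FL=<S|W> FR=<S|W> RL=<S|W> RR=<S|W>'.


start t=14: FL=W FR=W RL=W RR=W
cmd 1: advance +5 → t=19, phase=(1,1,11,11) → FL=S FR=S RL=W RR=W
cmd 2: advance +1 → t=20, phase=(2,2,12,12) → FL=S FR=S RL=W RR=W
cmd 3: advance +15 → t=35, phase=(17,17,7,7) → FL=W FR=W RL=W RR=W
cmd 4: advance +14 → t=49, phase=(11,11,1,1) → FL=W FR=W RL=S RR=S
cmd 5: advance +16 → t=65, phase=(7,7,17,17) → FL=W FR=W RL=W RR=W
cmd 6: advance +18 → t=83, phase=(5,5,15,15) → FL=W FR=W RL=W RR=W

after cmd 1 (t=19): FL=S FR=S RL=W RR=W
after cmd 2 (t=20): FL=S FR=S RL=W RR=W
after cmd 3 (t=35): FL=W FR=W RL=W RR=W
after cmd 4 (t=49): FL=W FR=W RL=S RR=S
after cmd 5 (t=65): FL=W FR=W RL=W RR=W
after cmd 6 (t=83): FL=W FR=W RL=W RR=W


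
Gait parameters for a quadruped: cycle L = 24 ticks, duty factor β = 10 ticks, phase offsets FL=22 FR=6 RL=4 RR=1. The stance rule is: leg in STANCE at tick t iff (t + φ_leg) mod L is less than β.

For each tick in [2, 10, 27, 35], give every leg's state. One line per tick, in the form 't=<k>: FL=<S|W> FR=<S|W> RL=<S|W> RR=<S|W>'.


t=2: phase=(0,8,6,3) vs β=10 → FL=S FR=S RL=S RR=S
t=10: phase=(8,16,14,11) vs β=10 → FL=S FR=W RL=W RR=W
t=27: phase=(1,9,7,4) vs β=10 → FL=S FR=S RL=S RR=S
t=35: phase=(9,17,15,12) vs β=10 → FL=S FR=W RL=W RR=W

t=2: FL=S FR=S RL=S RR=S
t=10: FL=S FR=W RL=W RR=W
t=27: FL=S FR=S RL=S RR=S
t=35: FL=S FR=W RL=W RR=W


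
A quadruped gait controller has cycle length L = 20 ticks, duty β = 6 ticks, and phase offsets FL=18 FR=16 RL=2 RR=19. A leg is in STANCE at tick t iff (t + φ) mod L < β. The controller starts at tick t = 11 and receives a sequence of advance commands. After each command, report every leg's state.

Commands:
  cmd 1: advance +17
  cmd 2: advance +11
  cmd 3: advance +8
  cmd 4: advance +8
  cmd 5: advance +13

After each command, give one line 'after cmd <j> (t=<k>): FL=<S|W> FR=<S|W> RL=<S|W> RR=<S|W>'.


start t=11: FL=W FR=W RL=W RR=W
cmd 1: advance +17 → t=28, phase=(6,4,10,7) → FL=W FR=S RL=W RR=W
cmd 2: advance +11 → t=39, phase=(17,15,1,18) → FL=W FR=W RL=S RR=W
cmd 3: advance +8 → t=47, phase=(5,3,9,6) → FL=S FR=S RL=W RR=W
cmd 4: advance +8 → t=55, phase=(13,11,17,14) → FL=W FR=W RL=W RR=W
cmd 5: advance +13 → t=68, phase=(6,4,10,7) → FL=W FR=S RL=W RR=W

after cmd 1 (t=28): FL=W FR=S RL=W RR=W
after cmd 2 (t=39): FL=W FR=W RL=S RR=W
after cmd 3 (t=47): FL=S FR=S RL=W RR=W
after cmd 4 (t=55): FL=W FR=W RL=W RR=W
after cmd 5 (t=68): FL=W FR=S RL=W RR=W


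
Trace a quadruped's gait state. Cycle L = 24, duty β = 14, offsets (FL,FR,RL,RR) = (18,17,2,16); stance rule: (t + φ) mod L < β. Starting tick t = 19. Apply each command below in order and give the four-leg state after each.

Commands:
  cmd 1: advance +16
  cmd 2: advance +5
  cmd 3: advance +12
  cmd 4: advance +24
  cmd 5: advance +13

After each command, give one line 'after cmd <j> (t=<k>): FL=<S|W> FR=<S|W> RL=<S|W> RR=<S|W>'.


after cmd 1 (t=35): FL=S FR=S RL=S RR=S
after cmd 2 (t=40): FL=S FR=S RL=W RR=S
after cmd 3 (t=52): FL=W FR=W RL=S RR=W
after cmd 4 (t=76): FL=W FR=W RL=S RR=W
after cmd 5 (t=89): FL=S FR=S RL=W RR=S

start t=19: FL=S FR=S RL=W RR=S
cmd 1: advance +16 → t=35, phase=(5,4,13,3) → FL=S FR=S RL=S RR=S
cmd 2: advance +5 → t=40, phase=(10,9,18,8) → FL=S FR=S RL=W RR=S
cmd 3: advance +12 → t=52, phase=(22,21,6,20) → FL=W FR=W RL=S RR=W
cmd 4: advance +24 → t=76, phase=(22,21,6,20) → FL=W FR=W RL=S RR=W
cmd 5: advance +13 → t=89, phase=(11,10,19,9) → FL=S FR=S RL=W RR=S


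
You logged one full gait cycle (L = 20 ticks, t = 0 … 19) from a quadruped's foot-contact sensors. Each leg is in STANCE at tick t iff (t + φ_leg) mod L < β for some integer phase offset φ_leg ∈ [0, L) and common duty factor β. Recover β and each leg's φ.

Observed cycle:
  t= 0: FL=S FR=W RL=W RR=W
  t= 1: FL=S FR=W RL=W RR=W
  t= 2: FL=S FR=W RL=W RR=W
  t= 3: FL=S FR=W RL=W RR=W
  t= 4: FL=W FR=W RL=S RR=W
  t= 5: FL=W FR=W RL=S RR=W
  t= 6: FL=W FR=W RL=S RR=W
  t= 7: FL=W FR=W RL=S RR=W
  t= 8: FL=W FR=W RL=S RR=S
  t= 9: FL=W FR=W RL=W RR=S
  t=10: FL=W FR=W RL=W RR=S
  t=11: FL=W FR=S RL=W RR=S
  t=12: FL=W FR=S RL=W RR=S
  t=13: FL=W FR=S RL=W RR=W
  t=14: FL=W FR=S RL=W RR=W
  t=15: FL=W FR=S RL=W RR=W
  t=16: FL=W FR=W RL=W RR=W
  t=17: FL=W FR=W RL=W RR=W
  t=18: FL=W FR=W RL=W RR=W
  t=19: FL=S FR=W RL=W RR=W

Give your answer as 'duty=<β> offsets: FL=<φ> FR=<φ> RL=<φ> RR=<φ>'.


duty=5 offsets: FL=1 FR=9 RL=16 RR=12

duty β = stance ticks per leg = 5
FL: stance ticks = 5; W→S at t=19 → φ=1
FR: stance ticks = 5; W→S at t=11 → φ=9
RL: stance ticks = 5; W→S at t=4 → φ=16
RR: stance ticks = 5; W→S at t=8 → φ=12


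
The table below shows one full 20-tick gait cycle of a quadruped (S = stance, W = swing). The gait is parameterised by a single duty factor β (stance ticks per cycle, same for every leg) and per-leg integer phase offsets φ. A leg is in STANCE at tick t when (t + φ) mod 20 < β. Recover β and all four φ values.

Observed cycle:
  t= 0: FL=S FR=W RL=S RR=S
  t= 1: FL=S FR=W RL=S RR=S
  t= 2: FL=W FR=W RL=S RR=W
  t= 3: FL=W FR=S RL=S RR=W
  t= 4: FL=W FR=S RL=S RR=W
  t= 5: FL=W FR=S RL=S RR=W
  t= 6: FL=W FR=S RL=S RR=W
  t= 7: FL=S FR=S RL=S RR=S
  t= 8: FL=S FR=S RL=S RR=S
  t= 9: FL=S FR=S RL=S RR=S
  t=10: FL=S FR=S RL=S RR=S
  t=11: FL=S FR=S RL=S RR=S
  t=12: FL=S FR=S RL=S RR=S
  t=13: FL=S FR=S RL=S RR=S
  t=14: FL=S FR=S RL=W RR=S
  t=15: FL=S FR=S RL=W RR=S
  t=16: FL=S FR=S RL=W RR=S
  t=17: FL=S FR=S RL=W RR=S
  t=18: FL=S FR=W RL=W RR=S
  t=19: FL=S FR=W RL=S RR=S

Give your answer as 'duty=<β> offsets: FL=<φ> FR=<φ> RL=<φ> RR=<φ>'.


duty=15 offsets: FL=13 FR=17 RL=1 RR=13

duty β = stance ticks per leg = 15
FL: stance ticks = 15; W→S at t=7 → φ=13
FR: stance ticks = 15; W→S at t=3 → φ=17
RL: stance ticks = 15; W→S at t=19 → φ=1
RR: stance ticks = 15; W→S at t=7 → φ=13


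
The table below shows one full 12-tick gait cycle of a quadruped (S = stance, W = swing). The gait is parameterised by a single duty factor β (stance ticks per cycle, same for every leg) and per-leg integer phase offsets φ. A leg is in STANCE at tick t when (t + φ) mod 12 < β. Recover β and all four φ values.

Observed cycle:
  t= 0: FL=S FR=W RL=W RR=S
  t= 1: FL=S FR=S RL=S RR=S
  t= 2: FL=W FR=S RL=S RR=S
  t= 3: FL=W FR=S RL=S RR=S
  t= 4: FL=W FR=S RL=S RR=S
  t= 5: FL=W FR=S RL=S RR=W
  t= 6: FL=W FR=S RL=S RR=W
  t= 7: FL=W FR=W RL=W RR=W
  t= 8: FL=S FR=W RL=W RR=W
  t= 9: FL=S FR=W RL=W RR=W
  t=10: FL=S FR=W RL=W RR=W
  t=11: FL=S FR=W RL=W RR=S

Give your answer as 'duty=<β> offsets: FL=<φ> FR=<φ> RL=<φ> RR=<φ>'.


duty β = stance ticks per leg = 6
FL: stance ticks = 6; W→S at t=8 → φ=4
FR: stance ticks = 6; W→S at t=1 → φ=11
RL: stance ticks = 6; W→S at t=1 → φ=11
RR: stance ticks = 6; W→S at t=11 → φ=1

duty=6 offsets: FL=4 FR=11 RL=11 RR=1


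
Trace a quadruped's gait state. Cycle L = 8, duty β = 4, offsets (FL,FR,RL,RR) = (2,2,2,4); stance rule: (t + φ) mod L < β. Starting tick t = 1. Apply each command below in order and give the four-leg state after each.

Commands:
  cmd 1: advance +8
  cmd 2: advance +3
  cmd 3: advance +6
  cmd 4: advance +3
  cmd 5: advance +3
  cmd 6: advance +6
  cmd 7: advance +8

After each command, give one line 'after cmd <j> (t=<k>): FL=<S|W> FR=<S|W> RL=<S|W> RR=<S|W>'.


after cmd 1 (t=9): FL=S FR=S RL=S RR=W
after cmd 2 (t=12): FL=W FR=W RL=W RR=S
after cmd 3 (t=18): FL=W FR=W RL=W RR=W
after cmd 4 (t=21): FL=W FR=W RL=W RR=S
after cmd 5 (t=24): FL=S FR=S RL=S RR=W
after cmd 6 (t=30): FL=S FR=S RL=S RR=S
after cmd 7 (t=38): FL=S FR=S RL=S RR=S

start t=1: FL=S FR=S RL=S RR=W
cmd 1: advance +8 → t=9, phase=(3,3,3,5) → FL=S FR=S RL=S RR=W
cmd 2: advance +3 → t=12, phase=(6,6,6,0) → FL=W FR=W RL=W RR=S
cmd 3: advance +6 → t=18, phase=(4,4,4,6) → FL=W FR=W RL=W RR=W
cmd 4: advance +3 → t=21, phase=(7,7,7,1) → FL=W FR=W RL=W RR=S
cmd 5: advance +3 → t=24, phase=(2,2,2,4) → FL=S FR=S RL=S RR=W
cmd 6: advance +6 → t=30, phase=(0,0,0,2) → FL=S FR=S RL=S RR=S
cmd 7: advance +8 → t=38, phase=(0,0,0,2) → FL=S FR=S RL=S RR=S


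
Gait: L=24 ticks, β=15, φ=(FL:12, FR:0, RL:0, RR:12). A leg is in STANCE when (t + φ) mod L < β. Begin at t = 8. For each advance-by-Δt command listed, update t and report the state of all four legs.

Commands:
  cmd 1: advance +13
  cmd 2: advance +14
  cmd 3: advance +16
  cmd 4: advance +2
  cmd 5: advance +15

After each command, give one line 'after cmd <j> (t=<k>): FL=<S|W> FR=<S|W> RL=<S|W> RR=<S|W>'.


start t=8: FL=W FR=S RL=S RR=W
cmd 1: advance +13 → t=21, phase=(9,21,21,9) → FL=S FR=W RL=W RR=S
cmd 2: advance +14 → t=35, phase=(23,11,11,23) → FL=W FR=S RL=S RR=W
cmd 3: advance +16 → t=51, phase=(15,3,3,15) → FL=W FR=S RL=S RR=W
cmd 4: advance +2 → t=53, phase=(17,5,5,17) → FL=W FR=S RL=S RR=W
cmd 5: advance +15 → t=68, phase=(8,20,20,8) → FL=S FR=W RL=W RR=S

after cmd 1 (t=21): FL=S FR=W RL=W RR=S
after cmd 2 (t=35): FL=W FR=S RL=S RR=W
after cmd 3 (t=51): FL=W FR=S RL=S RR=W
after cmd 4 (t=53): FL=W FR=S RL=S RR=W
after cmd 5 (t=68): FL=S FR=W RL=W RR=S


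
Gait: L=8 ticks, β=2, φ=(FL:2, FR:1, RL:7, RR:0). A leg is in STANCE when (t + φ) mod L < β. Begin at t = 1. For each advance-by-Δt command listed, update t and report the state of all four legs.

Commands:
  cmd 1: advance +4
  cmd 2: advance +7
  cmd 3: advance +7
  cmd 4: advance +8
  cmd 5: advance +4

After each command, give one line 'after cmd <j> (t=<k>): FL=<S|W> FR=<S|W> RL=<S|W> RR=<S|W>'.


start t=1: FL=W FR=W RL=S RR=S
cmd 1: advance +4 → t=5, phase=(7,6,4,5) → FL=W FR=W RL=W RR=W
cmd 2: advance +7 → t=12, phase=(6,5,3,4) → FL=W FR=W RL=W RR=W
cmd 3: advance +7 → t=19, phase=(5,4,2,3) → FL=W FR=W RL=W RR=W
cmd 4: advance +8 → t=27, phase=(5,4,2,3) → FL=W FR=W RL=W RR=W
cmd 5: advance +4 → t=31, phase=(1,0,6,7) → FL=S FR=S RL=W RR=W

after cmd 1 (t=5): FL=W FR=W RL=W RR=W
after cmd 2 (t=12): FL=W FR=W RL=W RR=W
after cmd 3 (t=19): FL=W FR=W RL=W RR=W
after cmd 4 (t=27): FL=W FR=W RL=W RR=W
after cmd 5 (t=31): FL=S FR=S RL=W RR=W


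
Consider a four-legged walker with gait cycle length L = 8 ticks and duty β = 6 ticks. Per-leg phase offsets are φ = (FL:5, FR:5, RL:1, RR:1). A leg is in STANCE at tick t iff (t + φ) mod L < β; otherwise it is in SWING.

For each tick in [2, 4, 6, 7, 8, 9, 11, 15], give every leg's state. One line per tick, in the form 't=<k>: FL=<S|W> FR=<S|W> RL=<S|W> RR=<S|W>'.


t=2: phase=(7,7,3,3) vs β=6 → FL=W FR=W RL=S RR=S
t=4: phase=(1,1,5,5) vs β=6 → FL=S FR=S RL=S RR=S
t=6: phase=(3,3,7,7) vs β=6 → FL=S FR=S RL=W RR=W
t=7: phase=(4,4,0,0) vs β=6 → FL=S FR=S RL=S RR=S
t=8: phase=(5,5,1,1) vs β=6 → FL=S FR=S RL=S RR=S
t=9: phase=(6,6,2,2) vs β=6 → FL=W FR=W RL=S RR=S
t=11: phase=(0,0,4,4) vs β=6 → FL=S FR=S RL=S RR=S
t=15: phase=(4,4,0,0) vs β=6 → FL=S FR=S RL=S RR=S

t=2: FL=W FR=W RL=S RR=S
t=4: FL=S FR=S RL=S RR=S
t=6: FL=S FR=S RL=W RR=W
t=7: FL=S FR=S RL=S RR=S
t=8: FL=S FR=S RL=S RR=S
t=9: FL=W FR=W RL=S RR=S
t=11: FL=S FR=S RL=S RR=S
t=15: FL=S FR=S RL=S RR=S


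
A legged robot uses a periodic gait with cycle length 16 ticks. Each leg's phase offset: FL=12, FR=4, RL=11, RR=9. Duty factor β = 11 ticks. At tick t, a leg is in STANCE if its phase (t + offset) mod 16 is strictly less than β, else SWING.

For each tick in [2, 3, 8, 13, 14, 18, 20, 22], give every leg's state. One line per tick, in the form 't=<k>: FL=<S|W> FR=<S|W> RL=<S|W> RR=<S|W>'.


t=2: phase=(14,6,13,11) vs β=11 → FL=W FR=S RL=W RR=W
t=3: phase=(15,7,14,12) vs β=11 → FL=W FR=S RL=W RR=W
t=8: phase=(4,12,3,1) vs β=11 → FL=S FR=W RL=S RR=S
t=13: phase=(9,1,8,6) vs β=11 → FL=S FR=S RL=S RR=S
t=14: phase=(10,2,9,7) vs β=11 → FL=S FR=S RL=S RR=S
t=18: phase=(14,6,13,11) vs β=11 → FL=W FR=S RL=W RR=W
t=20: phase=(0,8,15,13) vs β=11 → FL=S FR=S RL=W RR=W
t=22: phase=(2,10,1,15) vs β=11 → FL=S FR=S RL=S RR=W

t=2: FL=W FR=S RL=W RR=W
t=3: FL=W FR=S RL=W RR=W
t=8: FL=S FR=W RL=S RR=S
t=13: FL=S FR=S RL=S RR=S
t=14: FL=S FR=S RL=S RR=S
t=18: FL=W FR=S RL=W RR=W
t=20: FL=S FR=S RL=W RR=W
t=22: FL=S FR=S RL=S RR=W


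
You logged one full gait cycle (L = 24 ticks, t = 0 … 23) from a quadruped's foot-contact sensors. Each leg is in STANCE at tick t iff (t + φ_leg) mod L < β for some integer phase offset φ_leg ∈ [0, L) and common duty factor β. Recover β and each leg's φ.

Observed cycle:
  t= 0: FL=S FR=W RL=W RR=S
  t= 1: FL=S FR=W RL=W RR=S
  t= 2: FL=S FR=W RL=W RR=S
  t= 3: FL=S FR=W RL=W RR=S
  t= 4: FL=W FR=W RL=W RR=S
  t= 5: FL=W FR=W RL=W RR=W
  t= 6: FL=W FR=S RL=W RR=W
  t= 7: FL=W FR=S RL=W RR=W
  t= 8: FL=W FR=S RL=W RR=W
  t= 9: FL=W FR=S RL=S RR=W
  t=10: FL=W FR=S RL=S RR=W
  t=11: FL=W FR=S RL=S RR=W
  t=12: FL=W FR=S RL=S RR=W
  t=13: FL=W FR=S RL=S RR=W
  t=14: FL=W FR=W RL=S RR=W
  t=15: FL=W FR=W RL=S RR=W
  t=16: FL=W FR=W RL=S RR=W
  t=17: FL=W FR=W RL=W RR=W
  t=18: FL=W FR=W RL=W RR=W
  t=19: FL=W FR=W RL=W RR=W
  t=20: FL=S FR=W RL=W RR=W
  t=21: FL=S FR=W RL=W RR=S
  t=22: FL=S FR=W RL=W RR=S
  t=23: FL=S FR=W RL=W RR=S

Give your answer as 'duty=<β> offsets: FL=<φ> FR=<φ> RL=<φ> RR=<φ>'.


duty=8 offsets: FL=4 FR=18 RL=15 RR=3

duty β = stance ticks per leg = 8
FL: stance ticks = 8; W→S at t=20 → φ=4
FR: stance ticks = 8; W→S at t=6 → φ=18
RL: stance ticks = 8; W→S at t=9 → φ=15
RR: stance ticks = 8; W→S at t=21 → φ=3


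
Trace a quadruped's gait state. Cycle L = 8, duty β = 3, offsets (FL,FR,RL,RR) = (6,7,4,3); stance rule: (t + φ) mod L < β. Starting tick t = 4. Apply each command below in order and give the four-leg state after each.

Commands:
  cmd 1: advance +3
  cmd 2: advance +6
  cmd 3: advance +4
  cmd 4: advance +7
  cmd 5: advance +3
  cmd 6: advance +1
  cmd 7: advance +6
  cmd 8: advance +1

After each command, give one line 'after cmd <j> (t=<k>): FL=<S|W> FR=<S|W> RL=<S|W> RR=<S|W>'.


after cmd 1 (t=7): FL=W FR=W RL=W RR=S
after cmd 2 (t=13): FL=W FR=W RL=S RR=S
after cmd 3 (t=17): FL=W FR=S RL=W RR=W
after cmd 4 (t=24): FL=W FR=W RL=W RR=W
after cmd 5 (t=27): FL=S FR=S RL=W RR=W
after cmd 6 (t=28): FL=S FR=W RL=S RR=W
after cmd 7 (t=34): FL=S FR=S RL=W RR=W
after cmd 8 (t=35): FL=S FR=S RL=W RR=W

start t=4: FL=S FR=W RL=S RR=W
cmd 1: advance +3 → t=7, phase=(5,6,3,2) → FL=W FR=W RL=W RR=S
cmd 2: advance +6 → t=13, phase=(3,4,1,0) → FL=W FR=W RL=S RR=S
cmd 3: advance +4 → t=17, phase=(7,0,5,4) → FL=W FR=S RL=W RR=W
cmd 4: advance +7 → t=24, phase=(6,7,4,3) → FL=W FR=W RL=W RR=W
cmd 5: advance +3 → t=27, phase=(1,2,7,6) → FL=S FR=S RL=W RR=W
cmd 6: advance +1 → t=28, phase=(2,3,0,7) → FL=S FR=W RL=S RR=W
cmd 7: advance +6 → t=34, phase=(0,1,6,5) → FL=S FR=S RL=W RR=W
cmd 8: advance +1 → t=35, phase=(1,2,7,6) → FL=S FR=S RL=W RR=W


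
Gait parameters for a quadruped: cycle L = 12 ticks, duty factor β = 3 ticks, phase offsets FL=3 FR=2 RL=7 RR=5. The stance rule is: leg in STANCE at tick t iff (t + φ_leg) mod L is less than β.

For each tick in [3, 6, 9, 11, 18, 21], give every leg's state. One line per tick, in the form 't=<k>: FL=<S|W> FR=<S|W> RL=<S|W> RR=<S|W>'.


t=3: phase=(6,5,10,8) vs β=3 → FL=W FR=W RL=W RR=W
t=6: phase=(9,8,1,11) vs β=3 → FL=W FR=W RL=S RR=W
t=9: phase=(0,11,4,2) vs β=3 → FL=S FR=W RL=W RR=S
t=11: phase=(2,1,6,4) vs β=3 → FL=S FR=S RL=W RR=W
t=18: phase=(9,8,1,11) vs β=3 → FL=W FR=W RL=S RR=W
t=21: phase=(0,11,4,2) vs β=3 → FL=S FR=W RL=W RR=S

t=3: FL=W FR=W RL=W RR=W
t=6: FL=W FR=W RL=S RR=W
t=9: FL=S FR=W RL=W RR=S
t=11: FL=S FR=S RL=W RR=W
t=18: FL=W FR=W RL=S RR=W
t=21: FL=S FR=W RL=W RR=S


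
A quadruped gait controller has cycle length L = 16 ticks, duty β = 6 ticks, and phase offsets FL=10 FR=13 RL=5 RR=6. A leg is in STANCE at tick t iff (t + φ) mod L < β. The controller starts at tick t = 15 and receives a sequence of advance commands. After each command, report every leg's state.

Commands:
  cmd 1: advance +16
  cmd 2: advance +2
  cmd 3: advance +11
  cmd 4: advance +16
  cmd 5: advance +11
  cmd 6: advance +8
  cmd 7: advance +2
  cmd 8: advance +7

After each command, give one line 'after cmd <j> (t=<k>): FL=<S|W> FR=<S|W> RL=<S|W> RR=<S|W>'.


start t=15: FL=W FR=W RL=S RR=S
cmd 1: advance +16 → t=31, phase=(9,12,4,5) → FL=W FR=W RL=S RR=S
cmd 2: advance +2 → t=33, phase=(11,14,6,7) → FL=W FR=W RL=W RR=W
cmd 3: advance +11 → t=44, phase=(6,9,1,2) → FL=W FR=W RL=S RR=S
cmd 4: advance +16 → t=60, phase=(6,9,1,2) → FL=W FR=W RL=S RR=S
cmd 5: advance +11 → t=71, phase=(1,4,12,13) → FL=S FR=S RL=W RR=W
cmd 6: advance +8 → t=79, phase=(9,12,4,5) → FL=W FR=W RL=S RR=S
cmd 7: advance +2 → t=81, phase=(11,14,6,7) → FL=W FR=W RL=W RR=W
cmd 8: advance +7 → t=88, phase=(2,5,13,14) → FL=S FR=S RL=W RR=W

after cmd 1 (t=31): FL=W FR=W RL=S RR=S
after cmd 2 (t=33): FL=W FR=W RL=W RR=W
after cmd 3 (t=44): FL=W FR=W RL=S RR=S
after cmd 4 (t=60): FL=W FR=W RL=S RR=S
after cmd 5 (t=71): FL=S FR=S RL=W RR=W
after cmd 6 (t=79): FL=W FR=W RL=S RR=S
after cmd 7 (t=81): FL=W FR=W RL=W RR=W
after cmd 8 (t=88): FL=S FR=S RL=W RR=W


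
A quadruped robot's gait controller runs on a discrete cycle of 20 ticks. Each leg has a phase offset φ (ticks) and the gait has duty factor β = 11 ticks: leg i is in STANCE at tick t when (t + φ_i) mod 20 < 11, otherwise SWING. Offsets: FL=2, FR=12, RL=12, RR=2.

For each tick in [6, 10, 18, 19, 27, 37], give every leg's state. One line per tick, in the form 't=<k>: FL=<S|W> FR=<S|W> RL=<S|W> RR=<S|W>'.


t=6: phase=(8,18,18,8) vs β=11 → FL=S FR=W RL=W RR=S
t=10: phase=(12,2,2,12) vs β=11 → FL=W FR=S RL=S RR=W
t=18: phase=(0,10,10,0) vs β=11 → FL=S FR=S RL=S RR=S
t=19: phase=(1,11,11,1) vs β=11 → FL=S FR=W RL=W RR=S
t=27: phase=(9,19,19,9) vs β=11 → FL=S FR=W RL=W RR=S
t=37: phase=(19,9,9,19) vs β=11 → FL=W FR=S RL=S RR=W

t=6: FL=S FR=W RL=W RR=S
t=10: FL=W FR=S RL=S RR=W
t=18: FL=S FR=S RL=S RR=S
t=19: FL=S FR=W RL=W RR=S
t=27: FL=S FR=W RL=W RR=S
t=37: FL=W FR=S RL=S RR=W


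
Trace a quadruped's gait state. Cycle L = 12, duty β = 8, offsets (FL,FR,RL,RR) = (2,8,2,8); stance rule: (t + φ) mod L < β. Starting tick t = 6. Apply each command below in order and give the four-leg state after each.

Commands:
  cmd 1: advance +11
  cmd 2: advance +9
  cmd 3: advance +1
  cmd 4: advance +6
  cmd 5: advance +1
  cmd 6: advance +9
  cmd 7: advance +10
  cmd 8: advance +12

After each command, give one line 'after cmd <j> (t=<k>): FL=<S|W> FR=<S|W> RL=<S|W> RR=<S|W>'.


start t=6: FL=W FR=S RL=W RR=S
cmd 1: advance +11 → t=17, phase=(7,1,7,1) → FL=S FR=S RL=S RR=S
cmd 2: advance +9 → t=26, phase=(4,10,4,10) → FL=S FR=W RL=S RR=W
cmd 3: advance +1 → t=27, phase=(5,11,5,11) → FL=S FR=W RL=S RR=W
cmd 4: advance +6 → t=33, phase=(11,5,11,5) → FL=W FR=S RL=W RR=S
cmd 5: advance +1 → t=34, phase=(0,6,0,6) → FL=S FR=S RL=S RR=S
cmd 6: advance +9 → t=43, phase=(9,3,9,3) → FL=W FR=S RL=W RR=S
cmd 7: advance +10 → t=53, phase=(7,1,7,1) → FL=S FR=S RL=S RR=S
cmd 8: advance +12 → t=65, phase=(7,1,7,1) → FL=S FR=S RL=S RR=S

after cmd 1 (t=17): FL=S FR=S RL=S RR=S
after cmd 2 (t=26): FL=S FR=W RL=S RR=W
after cmd 3 (t=27): FL=S FR=W RL=S RR=W
after cmd 4 (t=33): FL=W FR=S RL=W RR=S
after cmd 5 (t=34): FL=S FR=S RL=S RR=S
after cmd 6 (t=43): FL=W FR=S RL=W RR=S
after cmd 7 (t=53): FL=S FR=S RL=S RR=S
after cmd 8 (t=65): FL=S FR=S RL=S RR=S


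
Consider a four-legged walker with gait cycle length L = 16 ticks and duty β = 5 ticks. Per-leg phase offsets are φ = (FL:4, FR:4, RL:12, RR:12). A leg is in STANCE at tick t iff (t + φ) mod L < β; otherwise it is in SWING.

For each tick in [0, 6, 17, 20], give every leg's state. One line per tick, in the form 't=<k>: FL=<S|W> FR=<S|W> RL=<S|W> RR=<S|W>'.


t=0: phase=(4,4,12,12) vs β=5 → FL=S FR=S RL=W RR=W
t=6: phase=(10,10,2,2) vs β=5 → FL=W FR=W RL=S RR=S
t=17: phase=(5,5,13,13) vs β=5 → FL=W FR=W RL=W RR=W
t=20: phase=(8,8,0,0) vs β=5 → FL=W FR=W RL=S RR=S

t=0: FL=S FR=S RL=W RR=W
t=6: FL=W FR=W RL=S RR=S
t=17: FL=W FR=W RL=W RR=W
t=20: FL=W FR=W RL=S RR=S


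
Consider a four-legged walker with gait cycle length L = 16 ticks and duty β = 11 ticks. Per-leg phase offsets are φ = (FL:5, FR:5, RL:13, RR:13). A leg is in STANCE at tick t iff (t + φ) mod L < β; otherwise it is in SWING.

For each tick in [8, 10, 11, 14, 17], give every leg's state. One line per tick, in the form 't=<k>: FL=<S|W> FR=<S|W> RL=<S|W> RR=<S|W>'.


t=8: phase=(13,13,5,5) vs β=11 → FL=W FR=W RL=S RR=S
t=10: phase=(15,15,7,7) vs β=11 → FL=W FR=W RL=S RR=S
t=11: phase=(0,0,8,8) vs β=11 → FL=S FR=S RL=S RR=S
t=14: phase=(3,3,11,11) vs β=11 → FL=S FR=S RL=W RR=W
t=17: phase=(6,6,14,14) vs β=11 → FL=S FR=S RL=W RR=W

t=8: FL=W FR=W RL=S RR=S
t=10: FL=W FR=W RL=S RR=S
t=11: FL=S FR=S RL=S RR=S
t=14: FL=S FR=S RL=W RR=W
t=17: FL=S FR=S RL=W RR=W


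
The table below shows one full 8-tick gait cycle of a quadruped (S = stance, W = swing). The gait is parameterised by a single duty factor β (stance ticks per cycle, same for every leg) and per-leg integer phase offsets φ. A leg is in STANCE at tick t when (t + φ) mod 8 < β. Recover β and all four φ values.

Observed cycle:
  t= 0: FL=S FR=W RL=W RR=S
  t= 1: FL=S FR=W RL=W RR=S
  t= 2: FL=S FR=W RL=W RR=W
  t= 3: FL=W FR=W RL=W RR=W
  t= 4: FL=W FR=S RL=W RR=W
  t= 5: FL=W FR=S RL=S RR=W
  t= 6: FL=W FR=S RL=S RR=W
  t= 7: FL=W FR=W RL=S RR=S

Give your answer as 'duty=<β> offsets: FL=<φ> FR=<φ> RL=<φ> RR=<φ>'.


duty β = stance ticks per leg = 3
FL: stance ticks = 3; W→S at t=0 → φ=0
FR: stance ticks = 3; W→S at t=4 → φ=4
RL: stance ticks = 3; W→S at t=5 → φ=3
RR: stance ticks = 3; W→S at t=7 → φ=1

duty=3 offsets: FL=0 FR=4 RL=3 RR=1
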